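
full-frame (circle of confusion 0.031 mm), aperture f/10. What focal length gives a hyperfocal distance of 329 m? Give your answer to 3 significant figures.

From H = f²/(N·c) + f, with f ≪ H: f ≈ √(H·N·c) = √(329000 × 10 × 0.031) = √101990 ≈ 319.4 mm.
The +f correction barely moves this — solving exactly, f² + N·c·f − N·c·H = 0 ⇒ f = (−N·c + √((N·c)² + 4·N·c·H))/2 = (−0.31 + √407960)/2 ≈ 319.20 mm, so f ≈ 319 mm.

319 mm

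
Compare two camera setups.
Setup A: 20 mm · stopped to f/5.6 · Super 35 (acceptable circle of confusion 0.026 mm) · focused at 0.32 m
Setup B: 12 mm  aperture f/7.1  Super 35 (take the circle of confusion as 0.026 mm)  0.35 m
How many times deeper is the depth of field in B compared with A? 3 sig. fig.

5.28

Setup A: H = 20²/(5.6×0.026) + 20 ≈ 2767.3 mm; DoF = Df − Dn = 359.228 − 288.496 ≈ 70.732 mm.
Setup B: H = 12²/(7.1×0.026) + 12 ≈ 792.1 mm; DoF = Df − Dn = 617.61 − 244.19 ≈ 373.42 mm.
Ratio = 373.42 / 70.732 ≈ 5.28.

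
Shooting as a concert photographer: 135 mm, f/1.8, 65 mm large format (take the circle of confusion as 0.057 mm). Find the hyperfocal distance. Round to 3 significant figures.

178 m

Hyperfocal distance H = f²/(N·c) + f = 135²/(1.8 × 0.057) + 135 = 18225/0.1026 + 135 ≈ 177766.6 mm ≈ 178 m.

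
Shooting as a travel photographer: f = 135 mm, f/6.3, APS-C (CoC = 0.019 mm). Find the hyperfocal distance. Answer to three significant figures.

Hyperfocal distance H = f²/(N·c) + f = 135²/(6.3 × 0.019) + 135 = 18225/0.1197 + 135 ≈ 152390.6 mm ≈ 152 m.

152 m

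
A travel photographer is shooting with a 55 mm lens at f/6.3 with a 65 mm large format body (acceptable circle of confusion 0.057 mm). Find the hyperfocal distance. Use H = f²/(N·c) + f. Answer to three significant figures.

8.48 m

Hyperfocal distance H = f²/(N·c) + f = 55²/(6.3 × 0.057) + 55 = 3025/0.3591 + 55 ≈ 8478.8 mm ≈ 8.48 m.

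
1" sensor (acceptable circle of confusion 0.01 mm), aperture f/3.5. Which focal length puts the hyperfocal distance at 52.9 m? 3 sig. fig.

From H = f²/(N·c) + f, with f ≪ H: f ≈ √(H·N·c) = √(52900 × 3.5 × 0.01) = √1851.5 ≈ 43.03 mm.
The +f correction barely moves this — solving exactly, f² + N·c·f − N·c·H = 0 ⇒ f = (−N·c + √((N·c)² + 4·N·c·H))/2 = (−0.035 + √7406.0)/2 ≈ 43.012 mm, so f ≈ 43.0 mm.

43.0 mm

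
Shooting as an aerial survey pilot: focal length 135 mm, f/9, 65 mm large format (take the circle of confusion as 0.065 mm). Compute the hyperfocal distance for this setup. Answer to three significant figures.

31.3 m

Hyperfocal distance H = f²/(N·c) + f = 135²/(9 × 0.065) + 135 = 18225/0.585 + 135 ≈ 31288.8 mm ≈ 31.3 m.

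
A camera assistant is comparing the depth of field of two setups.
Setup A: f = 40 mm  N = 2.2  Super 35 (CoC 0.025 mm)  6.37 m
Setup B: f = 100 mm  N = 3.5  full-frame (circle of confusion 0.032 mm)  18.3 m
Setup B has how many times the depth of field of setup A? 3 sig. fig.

2.67

Setup A: H = 40²/(2.2×0.025) + 40 ≈ 29130.9 mm; DoF = Df − Dn = 8141.6 − 5231.6 ≈ 2910.0 mm.
Setup B: H = 100²/(3.5×0.032) + 100 ≈ 89385.7 mm; DoF = Df − Dn = 22985.3 − 15201.4 ≈ 7783.9 mm.
Ratio = 7783.9 / 2910.0 ≈ 2.67.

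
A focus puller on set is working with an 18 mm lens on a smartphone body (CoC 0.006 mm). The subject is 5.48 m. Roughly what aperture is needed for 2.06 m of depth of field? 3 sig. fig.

f/1.80

Write h = H − f = f²/(N·c). The thin-lens limits are Dn = s·h/(h + (s−f)) and Df = s·h/(h − (s−f)), so DoF = Df − Dn = 2·s·(s−f)·h / (h² − (s−f)²).
That is a quadratic in h: DoF·h² − 2·s·(s−f)·h − DoF·(s−f)² = 0 ⇒ h = (s−f)·(s + √(s² + DoF²)) / DoF = 5462 × (5480 + √(5480² + 2060²)) / 2060 = 5462 × (5480 + 5854.40) / 2060 ≈ 30053 mm.
Then N = f²/(c·h) = 18² / (0.006 × 30053) = 324 / 180.32 ≈ 1.80.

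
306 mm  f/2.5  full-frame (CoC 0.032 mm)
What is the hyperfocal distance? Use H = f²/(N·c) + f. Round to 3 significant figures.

1170 m

Hyperfocal distance H = f²/(N·c) + f = 306²/(2.5 × 0.032) + 306 = 93636/0.08 + 306 ≈ 1170756.0 mm ≈ 1170 m.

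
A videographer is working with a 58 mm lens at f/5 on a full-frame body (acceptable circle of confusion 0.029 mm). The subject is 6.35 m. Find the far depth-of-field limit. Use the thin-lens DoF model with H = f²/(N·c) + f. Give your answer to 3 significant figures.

8.71 m

Hyperfocal distance H = f²/(N·c) + f = 58²/(5 × 0.029) + 58 = 3364/0.145 + 58 ≈ 23258.0 mm ≈ 23.26 m.
Far limit Df = s·(H − f)/(H − s) = 6350 × (23258.0 − 58) / (23258.0 − 6350) = 6350 × 23200.0 / 16908.0 ≈ 8713.0 mm ≈ 8.71 m.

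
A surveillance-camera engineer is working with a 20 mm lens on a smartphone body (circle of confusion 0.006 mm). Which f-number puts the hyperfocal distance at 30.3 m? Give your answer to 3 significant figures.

f/2.20

Rearrange H = f²/(N·c) + f for N: N = f² / ((H − f)·c).
N = 20² / ((30300 − 20) × 0.006) = 400 / 181.7 ≈ 2.20.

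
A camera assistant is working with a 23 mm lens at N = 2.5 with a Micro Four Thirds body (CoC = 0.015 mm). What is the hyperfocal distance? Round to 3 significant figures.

14.1 m

Hyperfocal distance H = f²/(N·c) + f = 23²/(2.5 × 0.015) + 23 = 529/0.0375 + 23 ≈ 14129.7 mm ≈ 14.1 m.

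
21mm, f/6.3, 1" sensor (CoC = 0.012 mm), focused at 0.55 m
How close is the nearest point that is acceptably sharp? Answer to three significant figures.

Hyperfocal distance H = f²/(N·c) + f = 21²/(6.3 × 0.012) + 21 = 441/0.0756 + 21 ≈ 5854.3 mm ≈ 5.854 m.
Near limit Dn = s·(H − f)/(H + s − 2f) = 550 × (5854.3 − 21) / (5854.3 + 550 − 2 × 21) = 550 × 5833.3 / 6362.3 ≈ 504.27 mm ≈ 0.504 m.

0.504 m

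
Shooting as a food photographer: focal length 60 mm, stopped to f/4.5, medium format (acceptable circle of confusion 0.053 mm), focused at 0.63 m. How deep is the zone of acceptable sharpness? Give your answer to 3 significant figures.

Hyperfocal distance H = f²/(N·c) + f = 60²/(4.5 × 0.053) + 60 = 3600/0.2385 + 60 ≈ 15154.3 mm ≈ 15.15 m.
Near limit Dn = s·(H − f)/(H + s − 2f) = 630 × (15154.3 − 60) / (15154.3 + 630 − 2 × 60) = 630 × 15094.3 / 15664.3 ≈ 607.075 mm.
Far limit Df = s·(H − f)/(H − s) = 630 × (15154.3 − 60) / (15154.3 − 630) = 630 × 15094.3 / 14524.3 ≈ 654.724 mm.
Depth of field = Df − Dn = 654.724 − 607.075 ≈ 47.649 mm.

47.6 mm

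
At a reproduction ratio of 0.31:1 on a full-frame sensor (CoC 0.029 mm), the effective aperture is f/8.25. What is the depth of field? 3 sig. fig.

At magnification m, DoF ≈ 2·N_eff·c/m² = 2 × 8.25 × 0.029 / 0.31² = 0.4785 / 0.0961 ≈ 4.98 mm.

4.98 mm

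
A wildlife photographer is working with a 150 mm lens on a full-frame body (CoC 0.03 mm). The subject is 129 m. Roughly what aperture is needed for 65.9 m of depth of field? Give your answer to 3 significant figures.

f/1.40

Write h = H − f = f²/(N·c). The thin-lens limits are Dn = s·h/(h + (s−f)) and Df = s·h/(h − (s−f)), so DoF = Df − Dn = 2·s·(s−f)·h / (h² − (s−f)²).
That is a quadratic in h: DoF·h² − 2·s·(s−f)·h − DoF·(s−f)² = 0 ⇒ h = (s−f)·(s + √(s² + DoF²)) / DoF = 128850 × (129000 + √(129000² + 65900²)) / 65900 = 128850 × (129000 + 144858) / 65900 ≈ 535457 mm.
Then N = f²/(c·h) = 150² / (0.03 × 535457) = 22500 / 16064 ≈ 1.40.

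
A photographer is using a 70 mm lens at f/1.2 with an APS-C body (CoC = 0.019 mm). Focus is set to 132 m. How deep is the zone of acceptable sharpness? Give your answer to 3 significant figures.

260 m

Hyperfocal distance H = f²/(N·c) + f = 70²/(1.2 × 0.019) + 70 = 4900/0.0228 + 70 ≈ 214982.3 mm ≈ 215.0 m.
Near limit Dn = s·(H − f)/(H + s − 2f) = 132000 × (214982.3 − 70) / (214982.3 + 132000 − 2 × 70) = 132000 × 214912.3 / 346842.3 ≈ 81791 mm.
Far limit Df = s·(H − f)/(H − s) = 132000 × (214982.3 − 70) / (214982.3 − 132000) = 132000 × 214912.3 / 82982.3 ≈ 341861 mm.
Depth of field = Df − Dn = 341861 − 81791 ≈ 260070 mm ≈ 260 m.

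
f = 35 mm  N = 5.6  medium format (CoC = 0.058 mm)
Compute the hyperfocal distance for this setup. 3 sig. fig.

3.81 m

Hyperfocal distance H = f²/(N·c) + f = 35²/(5.6 × 0.058) + 35 = 1225/0.3248 + 35 ≈ 3806.6 mm ≈ 3.81 m.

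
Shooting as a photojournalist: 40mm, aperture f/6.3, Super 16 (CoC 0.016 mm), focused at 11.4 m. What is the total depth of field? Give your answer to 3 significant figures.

Hyperfocal distance H = f²/(N·c) + f = 40²/(6.3 × 0.016) + 40 = 1600/0.1008 + 40 ≈ 15913.0 mm ≈ 15.91 m.
Near limit Dn = s·(H − f)/(H + s − 2f) = 11400 × (15913.0 − 40) / (15913.0 + 11400 − 2 × 40) = 11400 × 15873.0 / 27233.0 ≈ 6645 mm.
Far limit Df = s·(H − f)/(H − s) = 11400 × (15913.0 − 40) / (15913.0 − 11400) = 11400 × 15873.0 / 4513.0 ≈ 40096 mm.
Depth of field = Df − Dn = 40096 − 6645 ≈ 33451 mm ≈ 33.5 m.

33.5 m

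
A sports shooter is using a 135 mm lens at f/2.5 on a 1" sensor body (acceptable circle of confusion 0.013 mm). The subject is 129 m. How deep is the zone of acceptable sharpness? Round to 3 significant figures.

62.6 m

Hyperfocal distance H = f²/(N·c) + f = 135²/(2.5 × 0.013) + 135 = 18225/0.0325 + 135 ≈ 560904.2 mm ≈ 560.9 m.
Near limit Dn = s·(H − f)/(H + s − 2f) = 129000 × (560904.2 − 135) / (560904.2 + 129000 − 2 × 135) = 129000 × 560769.2 / 689634.2 ≈ 104895 mm.
Far limit Df = s·(H − f)/(H − s) = 129000 × (560904.2 − 135) / (560904.2 − 129000) = 129000 × 560769.2 / 431904.2 ≈ 167489 mm.
Depth of field = Df − Dn = 167489 − 104895 ≈ 62594 mm ≈ 62.6 m.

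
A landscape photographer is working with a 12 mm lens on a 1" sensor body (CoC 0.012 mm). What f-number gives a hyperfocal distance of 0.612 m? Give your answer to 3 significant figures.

Rearrange H = f²/(N·c) + f for N: N = f² / ((H − f)·c).
N = 12² / ((612 − 12) × 0.012) = 144 / 7.200 ≈ 20.

f/20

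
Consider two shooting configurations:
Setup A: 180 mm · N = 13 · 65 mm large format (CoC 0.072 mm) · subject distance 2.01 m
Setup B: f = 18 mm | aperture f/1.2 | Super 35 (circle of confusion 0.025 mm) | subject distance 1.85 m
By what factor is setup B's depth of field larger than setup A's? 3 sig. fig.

3.03

Setup A: H = 180²/(13×0.072) + 180 ≈ 34795.4 mm; DoF = Df − Dn = 2122.19 − 1909.07 ≈ 213.12 mm.
Setup B: H = 18²/(1.2×0.025) + 18 ≈ 10818.0 mm; DoF = Df − Dn = 2227.92 − 1581.70 ≈ 646.22 mm.
Ratio = 646.22 / 213.12 ≈ 3.03.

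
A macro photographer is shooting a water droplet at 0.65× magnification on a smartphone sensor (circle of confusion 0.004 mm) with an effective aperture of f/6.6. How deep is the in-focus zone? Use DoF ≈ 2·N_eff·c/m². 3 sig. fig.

0.125 mm

At magnification m, DoF ≈ 2·N_eff·c/m² = 2 × 6.6 × 0.004 / 0.65² = 0.0528 / 0.4225 ≈ 0.125 mm.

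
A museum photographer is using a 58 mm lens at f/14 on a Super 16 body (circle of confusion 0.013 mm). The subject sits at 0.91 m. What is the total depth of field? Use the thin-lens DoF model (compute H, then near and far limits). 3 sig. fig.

Hyperfocal distance H = f²/(N·c) + f = 58²/(14 × 0.013) + 58 = 3364/0.182 + 58 ≈ 18541.5 mm ≈ 18.54 m.
Near limit Dn = s·(H − f)/(H + s − 2f) = 910 × (18541.5 − 58) / (18541.5 + 910 − 2 × 58) = 910 × 18483.5 / 19335.5 ≈ 869.902 mm.
Far limit Df = s·(H − f)/(H − s) = 910 × (18541.5 − 58) / (18541.5 − 910) = 910 × 18483.5 / 17631.5 ≈ 953.974 mm.
Depth of field = Df − Dn = 953.974 − 869.902 ≈ 84.072 mm.

84.1 mm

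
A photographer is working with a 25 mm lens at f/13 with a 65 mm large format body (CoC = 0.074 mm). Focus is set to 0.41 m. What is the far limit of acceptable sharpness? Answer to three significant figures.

1.01 m

Hyperfocal distance H = f²/(N·c) + f = 25²/(13 × 0.074) + 25 = 625/0.962 + 25 ≈ 674.7 mm ≈ 0.675 m.
Far limit Df = s·(H − f)/(H − s) = 410 × (674.7 − 25) / (674.7 − 410) = 410 × 649.7 / 264.7 ≈ 1006.4 mm ≈ 1.01 m.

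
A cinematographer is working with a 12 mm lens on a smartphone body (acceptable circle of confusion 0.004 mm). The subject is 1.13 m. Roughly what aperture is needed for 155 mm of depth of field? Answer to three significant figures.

f/2.20

Write h = H − f = f²/(N·c). The thin-lens limits are Dn = s·h/(h + (s−f)) and Df = s·h/(h − (s−f)), so DoF = Df − Dn = 2·s·(s−f)·h / (h² − (s−f)²).
That is a quadratic in h: DoF·h² − 2·s·(s−f)·h − DoF·(s−f)² = 0 ⇒ h = (s−f)·(s + √(s² + DoF²)) / DoF = 1118 × (1130 + √(1130² + 155²)) / 155 = 1118 × (1130 + 1140.58) / 155 ≈ 16377 mm.
Then N = f²/(c·h) = 12² / (0.004 × 16377) = 144 / 65.510 ≈ 2.20.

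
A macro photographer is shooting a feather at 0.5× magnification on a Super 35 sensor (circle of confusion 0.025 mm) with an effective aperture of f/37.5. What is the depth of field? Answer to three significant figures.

7.50 mm

At magnification m, DoF ≈ 2·N_eff·c/m² = 2 × 37.5 × 0.025 / 0.5² = 1.875 / 0.25 ≈ 7.5 mm.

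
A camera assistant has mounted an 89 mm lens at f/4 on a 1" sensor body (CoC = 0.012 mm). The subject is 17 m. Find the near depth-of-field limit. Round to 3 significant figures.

15.4 m

Hyperfocal distance H = f²/(N·c) + f = 89²/(4 × 0.012) + 89 = 7921/0.048 + 89 ≈ 165109.8 mm ≈ 165.1 m.
Near limit Dn = s·(H − f)/(H + s − 2f) = 17000 × (165109.8 − 89) / (165109.8 + 17000 − 2 × 89) = 17000 × 165020.8 / 181931.8 ≈ 15420 mm ≈ 15.4 m.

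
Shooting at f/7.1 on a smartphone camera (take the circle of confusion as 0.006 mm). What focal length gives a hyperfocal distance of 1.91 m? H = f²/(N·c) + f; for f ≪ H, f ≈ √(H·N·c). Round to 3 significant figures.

9.00 mm

From H = f²/(N·c) + f, with f ≪ H: f ≈ √(H·N·c) = √(1910 × 7.1 × 0.006) = √81.366 ≈ 9.020 mm.
Exact: f² + N·c·f − N·c·H = 0 ⇒ f = (−N·c + √((N·c)² + 4·N·c·H))/2 = (−0.0426 + √325.47)/2 ≈ 8.9990 mm ≈ 9.00 mm.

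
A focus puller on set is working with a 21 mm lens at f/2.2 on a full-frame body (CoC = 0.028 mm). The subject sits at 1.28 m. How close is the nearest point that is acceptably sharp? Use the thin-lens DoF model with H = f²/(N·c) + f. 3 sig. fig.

1.09 m

Hyperfocal distance H = f²/(N·c) + f = 21²/(2.2 × 0.028) + 21 = 441/0.0616 + 21 ≈ 7180.1 mm ≈ 7.180 m.
Near limit Dn = s·(H − f)/(H + s − 2f) = 1280 × (7180.1 − 21) / (7180.1 + 1280 − 2 × 21) = 1280 × 7159.1 / 8418.1 ≈ 1088.6 mm ≈ 1.09 m.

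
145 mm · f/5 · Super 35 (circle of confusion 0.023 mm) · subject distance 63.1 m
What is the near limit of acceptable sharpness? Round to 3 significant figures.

Hyperfocal distance H = f²/(N·c) + f = 145²/(5 × 0.023) + 145 = 21025/0.115 + 145 ≈ 182971.1 mm ≈ 183.0 m.
Near limit Dn = s·(H − f)/(H + s − 2f) = 63100 × (182971.1 − 145) / (182971.1 + 63100 − 2 × 145) = 63100 × 182826.1 / 245781.1 ≈ 46937 mm ≈ 46.9 m.

46.9 m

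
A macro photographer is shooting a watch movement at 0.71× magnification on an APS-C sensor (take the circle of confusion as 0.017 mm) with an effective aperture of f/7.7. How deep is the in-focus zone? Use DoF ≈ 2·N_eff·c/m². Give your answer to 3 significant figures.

0.519 mm

At magnification m, DoF ≈ 2·N_eff·c/m² = 2 × 7.7 × 0.017 / 0.71² = 0.2618 / 0.5041 ≈ 0.519 mm.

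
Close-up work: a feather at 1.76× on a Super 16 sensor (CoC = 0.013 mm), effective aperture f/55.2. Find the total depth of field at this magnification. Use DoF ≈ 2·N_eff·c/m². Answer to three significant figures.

At magnification m, DoF ≈ 2·N_eff·c/m² = 2 × 55.2 × 0.013 / 1.76² = 1.435 / 3.098 ≈ 0.463 mm.

0.463 mm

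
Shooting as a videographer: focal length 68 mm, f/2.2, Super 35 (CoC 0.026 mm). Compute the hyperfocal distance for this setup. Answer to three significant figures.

80.9 m

Hyperfocal distance H = f²/(N·c) + f = 68²/(2.2 × 0.026) + 68 = 4624/0.0572 + 68 ≈ 80907.2 mm ≈ 80.9 m.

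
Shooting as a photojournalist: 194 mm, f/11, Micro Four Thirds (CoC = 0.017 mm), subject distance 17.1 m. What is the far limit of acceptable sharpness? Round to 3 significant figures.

18.7 m

Hyperfocal distance H = f²/(N·c) + f = 194²/(11 × 0.017) + 194 = 37636/0.187 + 194 ≈ 201456.0 mm ≈ 201.5 m.
Far limit Df = s·(H − f)/(H − s) = 17100 × (201456.0 − 194) / (201456.0 − 17100) = 17100 × 201262.0 / 184356.0 ≈ 18668 mm ≈ 18.7 m.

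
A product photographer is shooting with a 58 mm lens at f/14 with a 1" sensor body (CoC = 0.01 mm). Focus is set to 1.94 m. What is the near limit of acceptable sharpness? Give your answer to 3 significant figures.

Hyperfocal distance H = f²/(N·c) + f = 58²/(14 × 0.01) + 58 = 3364/0.14 + 58 ≈ 24086.6 mm ≈ 24.09 m.
Near limit Dn = s·(H − f)/(H + s − 2f) = 1940 × (24086.6 − 58) / (24086.6 + 1940 − 2 × 58) = 1940 × 24028.6 / 25910.6 ≈ 1799.1 mm ≈ 1.80 m.

1.80 m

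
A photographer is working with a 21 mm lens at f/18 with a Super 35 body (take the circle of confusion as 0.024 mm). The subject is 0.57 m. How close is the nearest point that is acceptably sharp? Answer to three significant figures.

371 mm

Hyperfocal distance H = f²/(N·c) + f = 21²/(18 × 0.024) + 21 = 441/0.432 + 21 ≈ 1041.8 mm ≈ 1.042 m.
Near limit Dn = s·(H − f)/(H + s − 2f) = 570 × (1041.8 − 21) / (1041.8 + 570 − 2 × 21) = 570 × 1020.8 / 1569.8 ≈ 370.66 mm.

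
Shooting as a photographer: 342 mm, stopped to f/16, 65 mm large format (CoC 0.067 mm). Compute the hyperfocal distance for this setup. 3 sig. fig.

109 m

Hyperfocal distance H = f²/(N·c) + f = 342²/(16 × 0.067) + 342 = 116964/1.072 + 342 ≈ 109450.2 mm ≈ 109 m.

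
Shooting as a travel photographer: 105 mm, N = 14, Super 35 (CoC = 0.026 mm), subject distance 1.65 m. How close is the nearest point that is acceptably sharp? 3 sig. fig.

1.57 m

Hyperfocal distance H = f²/(N·c) + f = 105²/(14 × 0.026) + 105 = 11025/0.364 + 105 ≈ 30393.5 mm ≈ 30.39 m.
Near limit Dn = s·(H − f)/(H + s − 2f) = 1650 × (30393.5 − 105) / (30393.5 + 1650 − 2 × 105) = 1650 × 30288.5 / 31833.5 ≈ 1569.9 mm ≈ 1.57 m.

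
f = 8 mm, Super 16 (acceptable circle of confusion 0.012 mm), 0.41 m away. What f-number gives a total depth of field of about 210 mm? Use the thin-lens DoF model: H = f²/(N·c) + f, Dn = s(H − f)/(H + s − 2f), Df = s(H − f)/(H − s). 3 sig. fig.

f/3.20

Write h = H − f = f²/(N·c). The thin-lens limits are Dn = s·h/(h + (s−f)) and Df = s·h/(h − (s−f)), so DoF = Df − Dn = 2·s·(s−f)·h / (h² − (s−f)²).
That is a quadratic in h: DoF·h² − 2·s·(s−f)·h − DoF·(s−f)² = 0 ⇒ h = (s−f)·(s + √(s² + DoF²)) / DoF = 402 × (410 + √(410² + 210²)) / 210 = 402 × (410 + 460.652) / 210 ≈ 1666.7 mm.
Then N = f²/(c·h) = 8² / (0.012 × 1666.7) = 64 / 20.000 ≈ 3.20.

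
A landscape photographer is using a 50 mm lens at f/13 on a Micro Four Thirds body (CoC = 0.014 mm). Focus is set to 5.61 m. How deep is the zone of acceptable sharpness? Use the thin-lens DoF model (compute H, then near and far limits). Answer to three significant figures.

5.43 m

Hyperfocal distance H = f²/(N·c) + f = 50²/(13 × 0.014) + 50 = 2500/0.182 + 50 ≈ 13786.3 mm ≈ 13.79 m.
Near limit Dn = s·(H − f)/(H + s − 2f) = 5610 × (13786.3 − 50) / (13786.3 + 5610 − 2 × 50) = 5610 × 13736.3 / 19296.3 ≈ 3993.5 mm.
Far limit Df = s·(H − f)/(H − s) = 5610 × (13786.3 − 50) / (13786.3 − 5610) = 5610 × 13736.3 / 8176.3 ≈ 9424.9 mm.
Depth of field = Df − Dn = 9424.9 − 3993.5 ≈ 5431.4 mm ≈ 5.43 m.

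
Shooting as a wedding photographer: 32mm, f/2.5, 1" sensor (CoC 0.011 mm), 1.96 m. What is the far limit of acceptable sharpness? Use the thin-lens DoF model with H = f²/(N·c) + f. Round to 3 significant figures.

Hyperfocal distance H = f²/(N·c) + f = 32²/(2.5 × 0.011) + 32 = 1024/0.0275 + 32 ≈ 37268.4 mm ≈ 37.27 m.
Far limit Df = s·(H − f)/(H − s) = 1960 × (37268.4 − 32) / (37268.4 − 1960) = 1960 × 37236.4 / 35308.4 ≈ 2067.0 mm ≈ 2.07 m.

2.07 m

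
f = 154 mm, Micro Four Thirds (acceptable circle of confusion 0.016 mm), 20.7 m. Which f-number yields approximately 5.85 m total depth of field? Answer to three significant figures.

Write h = H − f = f²/(N·c). The thin-lens limits are Dn = s·h/(h + (s−f)) and Df = s·h/(h − (s−f)), so DoF = Df − Dn = 2·s·(s−f)·h / (h² − (s−f)²).
That is a quadratic in h: DoF·h² − 2·s·(s−f)·h − DoF·(s−f)² = 0 ⇒ h = (s−f)·(s + √(s² + DoF²)) / DoF = 20546 × (20700 + √(20700² + 5850²)) / 5850 = 20546 × (20700 + 21510.8) / 5850 ≈ 148250 mm.
Then N = f²/(c·h) = 154² / (0.016 × 148250) = 23716 / 2372.0 ≈ 10.

f/10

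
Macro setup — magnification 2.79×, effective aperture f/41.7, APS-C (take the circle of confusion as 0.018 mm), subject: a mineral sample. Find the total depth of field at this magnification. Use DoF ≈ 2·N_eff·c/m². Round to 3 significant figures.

0.193 mm

At magnification m, DoF ≈ 2·N_eff·c/m² = 2 × 41.7 × 0.018 / 2.79² = 1.501 / 7.784 ≈ 0.193 mm.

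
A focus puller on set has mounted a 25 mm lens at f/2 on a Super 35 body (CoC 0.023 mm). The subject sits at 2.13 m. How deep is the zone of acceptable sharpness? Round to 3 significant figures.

0.676 m

Hyperfocal distance H = f²/(N·c) + f = 25²/(2 × 0.023) + 25 = 625/0.046 + 25 ≈ 13612.0 mm ≈ 13.61 m.
Near limit Dn = s·(H − f)/(H + s − 2f) = 2130 × (13612.0 − 25) / (13612.0 + 2130 − 2 × 25) = 2130 × 13587.0 / 15692.0 ≈ 1844.27 mm.
Far limit Df = s·(H − f)/(H − s) = 2130 × (13612.0 − 25) / (13612.0 − 2130) = 2130 × 13587.0 / 11482.0 ≈ 2520.50 mm.
Depth of field = Df − Dn = 2520.50 − 1844.27 ≈ 676.23 mm ≈ 0.676 m.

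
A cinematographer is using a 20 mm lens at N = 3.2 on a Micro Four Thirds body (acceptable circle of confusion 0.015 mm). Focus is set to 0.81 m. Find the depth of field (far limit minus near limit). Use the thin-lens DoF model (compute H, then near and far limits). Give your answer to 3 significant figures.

Hyperfocal distance H = f²/(N·c) + f = 20²/(3.2 × 0.015) + 20 = 400/0.048 + 20 ≈ 8353.3 mm ≈ 8.353 m.
Near limit Dn = s·(H − f)/(H + s − 2f) = 810 × (8353.3 − 20) / (8353.3 + 810 − 2 × 20) = 810 × 8333.3 / 9123.3 ≈ 739.86 mm.
Far limit Df = s·(H − f)/(H − s) = 810 × (8353.3 − 20) / (8353.3 − 810) = 810 × 8333.3 / 7543.3 ≈ 894.83 mm.
Depth of field = Df − Dn = 894.83 − 739.86 ≈ 154.97 mm.

155 mm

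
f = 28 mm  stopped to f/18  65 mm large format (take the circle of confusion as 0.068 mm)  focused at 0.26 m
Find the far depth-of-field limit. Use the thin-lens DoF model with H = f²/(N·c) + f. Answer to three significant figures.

408 mm

Hyperfocal distance H = f²/(N·c) + f = 28²/(18 × 0.068) + 28 = 784/1.224 + 28 ≈ 668.5 mm ≈ 0.669 m.
Far limit Df = s·(H − f)/(H − s) = 260 × (668.5 − 28) / (668.5 − 260) = 260 × 640.5 / 408.5 ≈ 407.65 mm.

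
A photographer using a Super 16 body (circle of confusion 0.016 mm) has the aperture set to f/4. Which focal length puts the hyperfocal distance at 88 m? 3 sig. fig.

From H = f²/(N·c) + f, with f ≪ H: f ≈ √(H·N·c) = √(88000 × 4 × 0.016) = √5632.0 ≈ 75.05 mm.
Exact: f² + N·c·f − N·c·H = 0 ⇒ f = (−N·c + √((N·c)² + 4·N·c·H))/2 = (−0.064 + √22528)/2 ≈ 75.015 mm ≈ 75.0 mm.

75.0 mm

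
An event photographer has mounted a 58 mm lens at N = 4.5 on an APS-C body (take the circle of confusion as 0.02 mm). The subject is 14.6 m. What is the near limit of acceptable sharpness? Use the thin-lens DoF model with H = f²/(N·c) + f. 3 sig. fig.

Hyperfocal distance H = f²/(N·c) + f = 58²/(4.5 × 0.02) + 58 = 3364/0.09 + 58 ≈ 37435.8 mm ≈ 37.44 m.
Near limit Dn = s·(H − f)/(H + s − 2f) = 14600 × (37435.8 − 58) / (37435.8 + 14600 − 2 × 58) = 14600 × 37377.8 / 51919.8 ≈ 10511 mm ≈ 10.5 m.

10.5 m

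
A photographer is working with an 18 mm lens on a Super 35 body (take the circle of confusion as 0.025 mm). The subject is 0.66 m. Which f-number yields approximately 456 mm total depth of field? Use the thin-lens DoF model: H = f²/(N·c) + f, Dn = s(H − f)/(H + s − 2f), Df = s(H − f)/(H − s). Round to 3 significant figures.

f/6.30

Write h = H − f = f²/(N·c). The thin-lens limits are Dn = s·h/(h + (s−f)) and Df = s·h/(h − (s−f)), so DoF = Df − Dn = 2·s·(s−f)·h / (h² − (s−f)²).
That is a quadratic in h: DoF·h² − 2·s·(s−f)·h − DoF·(s−f)² = 0 ⇒ h = (s−f)·(s + √(s² + DoF²)) / DoF = 642 × (660 + √(660² + 456²)) / 456 = 642 × (660 + 802.207) / 456 ≈ 2058.6 mm.
Then N = f²/(c·h) = 18² / (0.025 × 2058.6) = 324 / 51.466 ≈ 6.30.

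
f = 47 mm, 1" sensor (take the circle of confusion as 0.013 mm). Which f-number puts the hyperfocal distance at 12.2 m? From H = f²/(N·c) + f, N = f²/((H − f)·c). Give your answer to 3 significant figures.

f/14

Rearrange H = f²/(N·c) + f for N: N = f² / ((H − f)·c).
N = 47² / ((12200 − 47) × 0.013) = 2209 / 158.0 ≈ 14.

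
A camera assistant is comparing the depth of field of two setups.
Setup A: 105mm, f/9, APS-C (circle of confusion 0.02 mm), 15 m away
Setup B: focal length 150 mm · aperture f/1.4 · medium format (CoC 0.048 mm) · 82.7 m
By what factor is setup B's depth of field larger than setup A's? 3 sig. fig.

Setup A: H = 105²/(9×0.02) + 105 ≈ 61355.0 mm; DoF = Df − Dn = 19819.9 − 12065.8 ≈ 7754.1 mm.
Setup B: H = 150²/(1.4×0.048) + 150 ≈ 334971.4 mm; DoF = Df − Dn = 109762 − 66343 ≈ 43419 mm.
Ratio = 43419 / 7754.1 ≈ 5.60.

5.60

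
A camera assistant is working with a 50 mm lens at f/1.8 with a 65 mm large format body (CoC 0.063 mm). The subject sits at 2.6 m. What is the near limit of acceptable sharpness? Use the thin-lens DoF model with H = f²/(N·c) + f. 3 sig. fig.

2.33 m

Hyperfocal distance H = f²/(N·c) + f = 50²/(1.8 × 0.063) + 50 = 2500/0.1134 + 50 ≈ 22095.9 mm ≈ 22.10 m.
Near limit Dn = s·(H − f)/(H + s − 2f) = 2600 × (22095.9 − 50) / (22095.9 + 2600 − 2 × 50) = 2600 × 22045.9 / 24595.9 ≈ 2330.4 mm ≈ 2.33 m.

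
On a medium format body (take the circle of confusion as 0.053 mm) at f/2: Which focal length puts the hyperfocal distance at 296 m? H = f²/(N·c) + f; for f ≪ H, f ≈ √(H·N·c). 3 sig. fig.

177 mm

From H = f²/(N·c) + f, with f ≪ H: f ≈ √(H·N·c) = √(296000 × 2 × 0.053) = √31376 ≈ 177.1 mm.
The +f correction barely moves this — solving exactly, f² + N·c·f − N·c·H = 0 ⇒ f = (−N·c + √((N·c)² + 4·N·c·H))/2 = (−0.106 + √125504)/2 ≈ 177.08 mm, so f ≈ 177 mm.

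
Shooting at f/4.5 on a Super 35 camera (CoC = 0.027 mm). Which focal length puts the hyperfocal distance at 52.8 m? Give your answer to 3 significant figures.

80.0 mm

From H = f²/(N·c) + f, with f ≪ H: f ≈ √(H·N·c) = √(52800 × 4.5 × 0.027) = √6415.2 ≈ 80.09 mm.
Exact: f² + N·c·f − N·c·H = 0 ⇒ f = (−N·c + √((N·c)² + 4·N·c·H))/2 = (−0.1215 + √25661)/2 ≈ 80.034 mm ≈ 80.0 mm.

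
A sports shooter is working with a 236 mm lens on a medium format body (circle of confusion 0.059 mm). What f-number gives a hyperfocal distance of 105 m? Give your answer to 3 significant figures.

f/9.01

Rearrange H = f²/(N·c) + f for N: N = f² / ((H − f)·c).
N = 236² / ((105000 − 236) × 0.059) = 55696 / 6181 ≈ 9.01.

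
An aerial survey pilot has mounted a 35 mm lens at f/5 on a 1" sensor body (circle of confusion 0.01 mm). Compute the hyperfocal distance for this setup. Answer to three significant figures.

Hyperfocal distance H = f²/(N·c) + f = 35²/(5 × 0.01) + 35 = 1225/0.05 + 35 ≈ 24535.0 mm ≈ 24.5 m.

24.5 m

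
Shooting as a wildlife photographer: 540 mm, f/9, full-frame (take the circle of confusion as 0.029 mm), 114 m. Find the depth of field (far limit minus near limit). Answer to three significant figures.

Hyperfocal distance H = f²/(N·c) + f = 540²/(9 × 0.029) + 540 = 291600/0.261 + 540 ≈ 1117781.4 mm ≈ 1118 m.
Near limit Dn = s·(H − f)/(H + s − 2f) = 114000 × (1117781.4 − 540) / (1117781.4 + 114000 − 2 × 540) = 114000 × 1117241.4 / 1230701.4 ≈ 103490 mm.
Far limit Df = s·(H − f)/(H − s) = 114000 × (1117781.4 − 540) / (1117781.4 − 114000) = 114000 × 1117241.4 / 1003781.4 ≈ 126886 mm.
Depth of field = Df − Dn = 126886 − 103490 ≈ 23396 mm ≈ 23.4 m.

23.4 m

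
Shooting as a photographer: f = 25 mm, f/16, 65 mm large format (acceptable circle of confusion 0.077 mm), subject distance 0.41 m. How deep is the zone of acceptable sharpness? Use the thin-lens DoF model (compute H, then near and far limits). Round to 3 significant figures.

Hyperfocal distance H = f²/(N·c) + f = 25²/(16 × 0.077) + 25 = 625/1.232 + 25 ≈ 532.3 mm ≈ 0.532 m.
Near limit Dn = s·(H − f)/(H + s − 2f) = 410 × (532.3 − 25) / (532.3 + 410 − 2 × 25) = 410 × 507.3 / 892.3 ≈ 233.1 mm.
Far limit Df = s·(H − f)/(H − s) = 410 × (532.3 − 25) / (532.3 − 410) = 410 × 507.3 / 122.3 ≈ 1700.6 mm.
Depth of field = Df − Dn = 1700.6 − 233.1 ≈ 1467.5 mm ≈ 1.47 m.

1.47 m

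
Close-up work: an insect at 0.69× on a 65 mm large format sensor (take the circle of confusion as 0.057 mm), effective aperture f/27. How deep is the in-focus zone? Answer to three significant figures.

At magnification m, DoF ≈ 2·N_eff·c/m² = 2 × 27 × 0.057 / 0.69² = 3.078 / 0.4761 ≈ 6.47 mm.

6.47 mm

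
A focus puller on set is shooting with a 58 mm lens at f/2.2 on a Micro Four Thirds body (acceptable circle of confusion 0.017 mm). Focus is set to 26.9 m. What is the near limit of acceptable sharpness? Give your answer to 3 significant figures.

Hyperfocal distance H = f²/(N·c) + f = 58²/(2.2 × 0.017) + 58 = 3364/0.0374 + 58 ≈ 90004.5 mm ≈ 90.00 m.
Near limit Dn = s·(H − f)/(H + s − 2f) = 26900 × (90004.5 − 58) / (90004.5 + 26900 − 2 × 58) = 26900 × 89946.5 / 116788.5 ≈ 20717 mm ≈ 20.7 m.

20.7 m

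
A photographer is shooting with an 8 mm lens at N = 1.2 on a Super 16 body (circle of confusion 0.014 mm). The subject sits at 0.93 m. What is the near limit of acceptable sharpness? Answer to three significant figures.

Hyperfocal distance H = f²/(N·c) + f = 8²/(1.2 × 0.014) + 8 = 64/0.0168 + 8 ≈ 3817.5 mm ≈ 3.818 m.
Near limit Dn = s·(H − f)/(H + s − 2f) = 930 × (3817.5 − 8) / (3817.5 + 930 − 2 × 8) = 930 × 3809.5 / 4731.5 ≈ 748.78 mm ≈ 0.749 m.

0.749 m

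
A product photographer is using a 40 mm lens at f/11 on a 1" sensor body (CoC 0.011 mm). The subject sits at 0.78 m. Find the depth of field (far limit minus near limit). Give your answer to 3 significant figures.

Hyperfocal distance H = f²/(N·c) + f = 40²/(11 × 0.011) + 40 = 1600/0.121 + 40 ≈ 13263.1 mm ≈ 13.26 m.
Near limit Dn = s·(H − f)/(H + s − 2f) = 780 × (13263.1 − 40) / (13263.1 + 780 − 2 × 40) = 780 × 13223.1 / 13963.1 ≈ 738.663 mm.
Far limit Df = s·(H − f)/(H − s) = 780 × (13263.1 − 40) / (13263.1 − 780) = 780 × 13223.1 / 12483.1 ≈ 826.238 mm.
Depth of field = Df − Dn = 826.238 − 738.663 ≈ 87.575 mm.

87.6 mm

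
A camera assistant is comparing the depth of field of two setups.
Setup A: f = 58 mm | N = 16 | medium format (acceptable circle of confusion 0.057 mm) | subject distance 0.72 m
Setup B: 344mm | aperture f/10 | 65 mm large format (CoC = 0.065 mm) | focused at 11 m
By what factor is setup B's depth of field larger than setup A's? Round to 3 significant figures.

Setup A: H = 58²/(16×0.057) + 58 ≈ 3746.6 mm; DoF = Df − Dn = 877.48 − 610.44 ≈ 267.04 mm.
Setup B: H = 344²/(10×0.065) + 344 ≈ 182399.4 mm; DoF = Df − Dn = 11683.9 − 10391.8 ≈ 1292.1 mm.
Ratio = 1292.1 / 267.04 ≈ 4.84.

4.84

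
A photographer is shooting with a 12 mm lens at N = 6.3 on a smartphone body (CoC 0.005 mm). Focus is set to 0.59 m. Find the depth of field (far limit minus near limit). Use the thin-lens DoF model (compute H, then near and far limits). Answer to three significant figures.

Hyperfocal distance H = f²/(N·c) + f = 12²/(6.3 × 0.005) + 12 = 144/0.0315 + 12 ≈ 4583.4 mm ≈ 4.583 m.
Near limit Dn = s·(H − f)/(H + s − 2f) = 590 × (4583.4 − 12) / (4583.4 + 590 − 2 × 12) = 590 × 4571.4 / 5149.4 ≈ 523.78 mm.
Far limit Df = s·(H − f)/(H − s) = 590 × (4583.4 − 12) / (4583.4 − 590) = 590 × 4571.4 / 3993.4 ≈ 675.40 mm.
Depth of field = Df − Dn = 675.40 − 523.78 ≈ 151.62 mm.

152 mm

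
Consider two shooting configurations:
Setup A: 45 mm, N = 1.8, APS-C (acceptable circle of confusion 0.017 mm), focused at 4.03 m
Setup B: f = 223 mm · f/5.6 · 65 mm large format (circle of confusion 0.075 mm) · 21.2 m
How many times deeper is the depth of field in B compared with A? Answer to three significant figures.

15.9

Setup A: H = 45²/(1.8×0.017) + 45 ≈ 66221.5 mm; DoF = Df − Dn = 4288.23 − 3801.11 ≈ 487.12 mm.
Setup B: H = 223²/(5.6×0.075) + 223 ≈ 118625.4 mm; DoF = Df − Dn = 25764.6 − 18009.3 ≈ 7755.3 mm.
Ratio = 7755.3 / 487.12 ≈ 15.9.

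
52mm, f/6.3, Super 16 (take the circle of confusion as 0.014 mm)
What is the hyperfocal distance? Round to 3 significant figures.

Hyperfocal distance H = f²/(N·c) + f = 52²/(6.3 × 0.014) + 52 = 2704/0.0882 + 52 ≈ 30709.6 mm ≈ 30.7 m.

30.7 m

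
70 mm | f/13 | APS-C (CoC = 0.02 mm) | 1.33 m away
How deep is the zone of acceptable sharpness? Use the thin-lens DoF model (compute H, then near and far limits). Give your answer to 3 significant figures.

Hyperfocal distance H = f²/(N·c) + f = 70²/(13 × 0.02) + 70 = 4900/0.26 + 70 ≈ 18916.2 mm ≈ 18.92 m.
Near limit Dn = s·(H − f)/(H + s − 2f) = 1330 × (18916.2 − 70) / (18916.2 + 1330 − 2 × 70) = 1330 × 18846.2 / 20106.2 ≈ 1246.65 mm.
Far limit Df = s·(H − f)/(H − s) = 1330 × (18916.2 − 70) / (18916.2 − 1330) = 1330 × 18846.2 / 17586.2 ≈ 1425.29 mm.
Depth of field = Df − Dn = 1425.29 − 1246.65 ≈ 178.64 mm.

179 mm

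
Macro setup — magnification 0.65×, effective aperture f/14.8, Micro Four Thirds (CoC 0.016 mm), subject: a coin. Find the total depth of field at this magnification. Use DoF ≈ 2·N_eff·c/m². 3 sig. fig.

1.12 mm

At magnification m, DoF ≈ 2·N_eff·c/m² = 2 × 14.8 × 0.016 / 0.65² = 0.4736 / 0.4225 ≈ 1.12 mm.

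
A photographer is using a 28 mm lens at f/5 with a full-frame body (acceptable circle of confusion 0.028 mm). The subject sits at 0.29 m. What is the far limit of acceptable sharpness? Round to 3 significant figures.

Hyperfocal distance H = f²/(N·c) + f = 28²/(5 × 0.028) + 28 = 784/0.14 + 28 ≈ 5628.0 mm ≈ 5.628 m.
Far limit Df = s·(H − f)/(H − s) = 290 × (5628.0 − 28) / (5628.0 − 290) = 290 × 5600.0 / 5338.0 ≈ 304.23 mm.

304 mm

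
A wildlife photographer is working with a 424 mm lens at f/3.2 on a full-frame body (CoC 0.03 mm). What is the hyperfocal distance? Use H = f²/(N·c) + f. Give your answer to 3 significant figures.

Hyperfocal distance H = f²/(N·c) + f = 424²/(3.2 × 0.03) + 424 = 179776/0.096 + 424 ≈ 1873090.7 mm ≈ 1870 m.

1870 m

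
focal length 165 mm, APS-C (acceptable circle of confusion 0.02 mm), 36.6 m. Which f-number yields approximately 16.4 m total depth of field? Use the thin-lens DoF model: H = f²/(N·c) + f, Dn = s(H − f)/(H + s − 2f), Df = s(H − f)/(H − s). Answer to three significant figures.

f/7.99

Write h = H − f = f²/(N·c). The thin-lens limits are Dn = s·h/(h + (s−f)) and Df = s·h/(h − (s−f)), so DoF = Df − Dn = 2·s·(s−f)·h / (h² − (s−f)²).
That is a quadratic in h: DoF·h² − 2·s·(s−f)·h − DoF·(s−f)² = 0 ⇒ h = (s−f)·(s + √(s² + DoF²)) / DoF = 36435 × (36600 + √(36600² + 16400²)) / 16400 = 36435 × (36600 + 40106.4) / 16400 ≈ 170414 mm.
Then N = f²/(c·h) = 165² / (0.02 × 170414) = 27225 / 3408.3 ≈ 7.99.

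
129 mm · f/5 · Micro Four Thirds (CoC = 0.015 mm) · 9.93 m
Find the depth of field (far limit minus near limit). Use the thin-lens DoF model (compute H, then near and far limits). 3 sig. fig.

0.879 m

Hyperfocal distance H = f²/(N·c) + f = 129²/(5 × 0.015) + 129 = 16641/0.075 + 129 ≈ 222009.0 mm ≈ 222.0 m.
Near limit Dn = s·(H − f)/(H + s − 2f) = 9930 × (222009.0 − 129) / (222009.0 + 9930 − 2 × 129) = 9930 × 221880.0 / 231681.0 ≈ 9509.92 mm.
Far limit Df = s·(H − f)/(H − s) = 9930 × (222009.0 − 129) / (222009.0 − 9930) = 9930 × 221880.0 / 212079.0 ≈ 10388.90 mm.
Depth of field = Df − Dn = 10388.90 − 9509.92 ≈ 878.98 mm ≈ 0.879 m.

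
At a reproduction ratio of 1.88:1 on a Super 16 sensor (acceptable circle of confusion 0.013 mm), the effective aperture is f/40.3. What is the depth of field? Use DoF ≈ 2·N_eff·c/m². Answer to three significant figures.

At magnification m, DoF ≈ 2·N_eff·c/m² = 2 × 40.3 × 0.013 / 1.88² = 1.048 / 3.534 ≈ 0.296 mm.

0.296 mm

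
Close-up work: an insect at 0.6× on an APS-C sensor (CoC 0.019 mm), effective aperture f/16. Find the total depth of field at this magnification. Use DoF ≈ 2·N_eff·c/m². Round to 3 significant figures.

At magnification m, DoF ≈ 2·N_eff·c/m² = 2 × 16 × 0.019 / 0.6² = 0.608 / 0.36 ≈ 1.69 mm.

1.69 mm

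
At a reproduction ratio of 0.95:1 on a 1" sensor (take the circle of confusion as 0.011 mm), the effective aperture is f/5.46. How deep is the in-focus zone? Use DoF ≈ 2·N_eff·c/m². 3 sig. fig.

At magnification m, DoF ≈ 2·N_eff·c/m² = 2 × 5.46 × 0.011 / 0.95² = 0.1201 / 0.9025 ≈ 0.133 mm.

0.133 mm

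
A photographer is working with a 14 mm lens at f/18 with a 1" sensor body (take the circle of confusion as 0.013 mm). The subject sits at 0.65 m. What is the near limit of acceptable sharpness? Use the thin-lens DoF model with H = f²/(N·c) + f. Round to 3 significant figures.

369 mm

Hyperfocal distance H = f²/(N·c) + f = 14²/(18 × 0.013) + 14 = 196/0.234 + 14 ≈ 851.6 mm ≈ 0.852 m.
Near limit Dn = s·(H − f)/(H + s − 2f) = 650 × (851.6 − 14) / (851.6 + 650 − 2 × 14) = 650 × 837.6 / 1473.6 ≈ 369.46 mm.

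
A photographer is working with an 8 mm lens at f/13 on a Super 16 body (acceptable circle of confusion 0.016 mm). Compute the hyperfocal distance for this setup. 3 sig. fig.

Hyperfocal distance H = f²/(N·c) + f = 8²/(13 × 0.016) + 8 = 64/0.208 + 8 ≈ 315.7 mm ≈ 0.316 m.

316 mm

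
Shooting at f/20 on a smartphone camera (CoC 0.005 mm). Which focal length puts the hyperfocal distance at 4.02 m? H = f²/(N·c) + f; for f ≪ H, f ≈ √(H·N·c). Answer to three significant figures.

20.0 mm

From H = f²/(N·c) + f, with f ≪ H: f ≈ √(H·N·c) = √(4020 × 20 × 0.005) = √402.00 ≈ 20.05 mm.
Exact: f² + N·c·f − N·c·H = 0 ⇒ f = (−N·c + √((N·c)² + 4·N·c·H))/2 = (−0.1 + √1608.0)/2 ≈ 20.000 mm ≈ 20.0 mm.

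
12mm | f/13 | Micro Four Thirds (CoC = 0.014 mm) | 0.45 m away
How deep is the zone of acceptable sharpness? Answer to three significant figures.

Hyperfocal distance H = f²/(N·c) + f = 12²/(13 × 0.014) + 12 = 144/0.182 + 12 ≈ 803.2 mm ≈ 0.803 m.
Near limit Dn = s·(H − f)/(H + s − 2f) = 450 × (803.2 − 12) / (803.2 + 450 − 2 × 12) = 450 × 791.2 / 1229.2 ≈ 289.65 mm.
Far limit Df = s·(H − f)/(H − s) = 450 × (803.2 − 12) / (803.2 − 450) = 450 × 791.2 / 353.2 ≈ 1008.03 mm.
Depth of field = Df − Dn = 1008.03 − 289.65 ≈ 718.38 mm ≈ 0.718 m.

0.718 m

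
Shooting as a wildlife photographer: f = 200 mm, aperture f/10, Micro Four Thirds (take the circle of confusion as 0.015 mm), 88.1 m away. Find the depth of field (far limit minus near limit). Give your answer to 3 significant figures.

65.2 m

Hyperfocal distance H = f²/(N·c) + f = 200²/(10 × 0.015) + 200 = 40000/0.15 + 200 ≈ 266866.7 mm ≈ 266.9 m.
Near limit Dn = s·(H − f)/(H + s − 2f) = 88100 × (266866.7 − 200) / (266866.7 + 88100 − 2 × 200) = 88100 × 266666.7 / 354566.7 ≈ 66259 mm.
Far limit Df = s·(H − f)/(H − s) = 88100 × (266866.7 − 200) / (266866.7 − 88100) = 88100 × 266666.7 / 178766.7 ≈ 131419 mm.
Depth of field = Df − Dn = 131419 − 66259 ≈ 65160 mm ≈ 65.2 m.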